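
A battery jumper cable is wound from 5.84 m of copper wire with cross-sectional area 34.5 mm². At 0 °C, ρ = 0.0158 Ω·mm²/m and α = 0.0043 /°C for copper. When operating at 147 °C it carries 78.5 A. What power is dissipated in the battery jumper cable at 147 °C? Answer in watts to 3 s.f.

ρ = 0.0158 Ω·mm²/m = 1.58×10^-8 Ω·m
A = 34.5 mm² = 3.450e-05 m²
R₍0₎ = ρL/A = (1.58×10^-8)(5.84)/(3.450e-05) = 0.002675 Ω
R₍147₎ = R₍0₎(1 + αΔT) = 0.002675 × (1 + 0.0043×147) = 0.004365 Ω
P = I²R = (78.5)² × 0.004365 = 26.9 W

26.9 W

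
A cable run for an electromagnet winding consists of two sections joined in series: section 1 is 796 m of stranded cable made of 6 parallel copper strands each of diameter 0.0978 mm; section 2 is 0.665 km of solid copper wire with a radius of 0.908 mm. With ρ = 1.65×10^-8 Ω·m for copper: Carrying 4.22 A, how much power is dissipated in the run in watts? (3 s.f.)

5260 W

Section 1: A_strand = π(4.8900e-05)² = 7.512e-09 m²; R₁ = ρL/(N·A_s) = (1.65×10^-8)(796)/(6×7.512e-09) = 291.4 Ω
Section 2: A = πr² = π(9.0800e-04 m)² = 2.590e-06 m²
R₂ = (1.65×10^-8)(665)/(2.590e-06) = 4.236 Ω
R = R₁ + R₂ = 295.6 Ω
P = I²R = (4.22)² × 295.6 = 5260 W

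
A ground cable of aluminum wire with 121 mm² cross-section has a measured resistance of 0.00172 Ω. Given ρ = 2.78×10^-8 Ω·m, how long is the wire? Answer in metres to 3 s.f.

A = 121 mm² = 1.210e-04 m²
L = RA/ρ = (0.00172)(1.210e-04)/(2.78×10^-8) = 7.49 m

7.49 m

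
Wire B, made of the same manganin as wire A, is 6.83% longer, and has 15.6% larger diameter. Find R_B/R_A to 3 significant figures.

0.799

R ∝ L/d², so R_B/R_A = (1 + 6.83/100) × (1 + 15.6/100)⁻²
= 1.068 × 0.7483 = 0.799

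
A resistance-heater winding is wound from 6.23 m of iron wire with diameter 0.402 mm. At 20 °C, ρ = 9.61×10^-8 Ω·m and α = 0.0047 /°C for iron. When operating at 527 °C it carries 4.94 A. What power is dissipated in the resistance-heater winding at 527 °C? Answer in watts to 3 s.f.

389 W

A = π(d/2)² = π(2.0100e-04 m)² = 1.269e-07 m²
R₍20₎ = ρL/A = (9.61×10^-8)(6.23)/(1.269e-07) = 4.717 Ω
R₍527₎ = R₍20₎(1 + αΔT) = 4.717 × (1 + 0.0047×507) = 15.96 Ω
P = I²R = (4.94)² × 15.96 = 389 W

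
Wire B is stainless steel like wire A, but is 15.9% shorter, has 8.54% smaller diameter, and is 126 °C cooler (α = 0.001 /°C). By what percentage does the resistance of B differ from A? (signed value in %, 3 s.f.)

-12.1%

R ∝ ρL/d² with ρ ∝ (1+αΔT), so R_B/R_A = (1 − 15.9/100) × (1 − 8.54/100)⁻² × (1 − 0.001×126)
= 0.841 × 1.196 × 0.874 = 0.8787
(R_B − R_A)/R_A = 0.8787 − 1 = -12.1%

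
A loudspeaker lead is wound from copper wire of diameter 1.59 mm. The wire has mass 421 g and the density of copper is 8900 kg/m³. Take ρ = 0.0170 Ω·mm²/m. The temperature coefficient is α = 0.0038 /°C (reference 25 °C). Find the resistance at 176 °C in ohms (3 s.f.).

0.321 Ω

ρ = 0.0170 Ω·mm²/m = 1.70×10^-8 Ω·m
A = π(d/2)² = π(7.9500e-04 m)² = 1.9856e-06 m²
L = m/(density·A) = 0.421/(8900×1.9856e-06) = 23.82 m
R = ρL/A = (1.70×10^-8)(23.82)/(1.9856e-06) = 0.204 Ω
R(176 °C) = 0.204 × (1 + 0.0038×151) = 0.321 Ω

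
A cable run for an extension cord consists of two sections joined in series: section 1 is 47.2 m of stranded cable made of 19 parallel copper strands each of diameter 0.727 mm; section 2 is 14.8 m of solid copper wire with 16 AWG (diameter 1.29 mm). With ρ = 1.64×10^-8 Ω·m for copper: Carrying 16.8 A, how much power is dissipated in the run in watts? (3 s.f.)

80.1 W

Section 1: A_strand = π(3.6350e-04)² = 4.151e-07 m²; R₁ = ρL/(N·A_s) = (1.64×10^-8)(47.2)/(19×4.151e-07) = 0.09815 Ω
Section 2: A = π(1.29/2 mm)² = π(6.4500e-04 m)² = 1.307e-06 m²
R₂ = (1.64×10^-8)(14.8)/(1.307e-06) = 0.1857 Ω
R = R₁ + R₂ = 0.2839 Ω
P = I²R = (16.8)² × 0.2839 = 80.1 W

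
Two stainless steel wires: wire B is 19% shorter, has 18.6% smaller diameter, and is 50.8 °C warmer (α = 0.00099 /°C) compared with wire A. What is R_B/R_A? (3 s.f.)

1.28

R ∝ ρL/d² with ρ ∝ (1+αΔT), so R_B/R_A = (1 − 19/100) × (1 − 18.6/100)⁻² × (1 + 0.00099×50.8)
= 0.81 × 1.509 × 1.05 = 1.28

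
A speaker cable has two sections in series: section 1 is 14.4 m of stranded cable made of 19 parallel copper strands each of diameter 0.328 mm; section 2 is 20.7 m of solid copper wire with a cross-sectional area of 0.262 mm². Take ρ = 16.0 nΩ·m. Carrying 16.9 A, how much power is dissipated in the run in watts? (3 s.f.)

402 W

ρ = 16.0 nΩ·m = 1.60×10^-8 Ω·m
Section 1: A_strand = π(1.6400e-04)² = 8.450e-08 m²; R₁ = ρL/(N·A_s) = (1.60×10^-8)(14.4)/(19×8.450e-08) = 0.1435 Ω
Section 2: A = 0.262 mm² = 2.620e-07 m²
R₂ = (1.60×10^-8)(20.7)/(2.620e-07) = 1.264 Ω
R = R₁ + R₂ = 1.408 Ω
P = I²R = (16.9)² × 1.408 = 402 W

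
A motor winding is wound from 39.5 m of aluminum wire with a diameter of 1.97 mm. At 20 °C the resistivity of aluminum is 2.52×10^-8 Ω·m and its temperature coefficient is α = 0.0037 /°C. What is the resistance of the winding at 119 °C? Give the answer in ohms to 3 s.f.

A = π(d/2)² = π(9.8500e-04 m)² = 3.048e-06 m²
R₍20°C₎ = ρL/A = (2.52×10^-8)(39.5)/(3.048e-06) = 0.3266 Ω
R = R₀(1 + αΔT) = 0.3266(1 + 0.0037×99) = 0.446 Ω

0.446 Ω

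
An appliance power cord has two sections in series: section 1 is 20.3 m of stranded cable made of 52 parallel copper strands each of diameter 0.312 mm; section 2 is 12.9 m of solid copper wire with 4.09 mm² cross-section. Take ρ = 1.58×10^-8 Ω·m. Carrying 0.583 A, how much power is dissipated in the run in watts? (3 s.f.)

0.0444 W

Section 1: A_strand = π(1.5600e-04)² = 7.645e-08 m²; R₁ = ρL/(N·A_s) = (1.58×10^-8)(20.3)/(52×7.645e-08) = 0.08068 Ω
Section 2: A = 4.09 mm² = 4.090e-06 m²
R₂ = (1.58×10^-8)(12.9)/(4.090e-06) = 0.04983 Ω
R = R₁ + R₂ = 0.1305 Ω
P = I²R = (0.583)² × 0.1305 = 0.0444 W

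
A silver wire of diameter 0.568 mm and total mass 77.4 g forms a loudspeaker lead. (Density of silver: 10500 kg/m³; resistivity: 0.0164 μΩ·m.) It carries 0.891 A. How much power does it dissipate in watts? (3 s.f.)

1.49 W

ρ = 0.0164 μΩ·m = 1.64×10^-8 Ω·m
A = π(d/2)² = π(2.8400e-04 m)² = 2.5339e-07 m²
L = m/(density·A) = 0.0774/(10500×2.5339e-07) = 29.09 m
R = ρL/A = (1.64×10^-8)(29.09)/(2.5339e-07) = 1.883 Ω
P = I²R = (0.891)² × 1.883 = 1.49 W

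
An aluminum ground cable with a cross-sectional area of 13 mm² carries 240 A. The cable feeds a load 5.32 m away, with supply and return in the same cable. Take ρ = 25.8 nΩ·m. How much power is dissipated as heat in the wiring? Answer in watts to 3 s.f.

ρ = 25.8 nΩ·m = 2.58×10^-8 Ω·m
A = 13 mm² = 1.300e-05 m²
Total conductor length (both ways) L = 2 × 5.32 = 10.64 m
R = ρL/A = (2.58×10^-8)(10.64)/(1.300e-05) = 0.02112 Ω
P = I²R = (240)² × 0.02112 = 1220 W

1220 W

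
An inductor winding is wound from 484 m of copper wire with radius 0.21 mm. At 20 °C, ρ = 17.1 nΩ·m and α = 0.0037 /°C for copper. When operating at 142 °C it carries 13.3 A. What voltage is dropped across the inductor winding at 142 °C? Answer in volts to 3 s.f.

1150 V

ρ = 17.1 nΩ·m = 1.71×10^-8 Ω·m
A = πr² = π(2.1000e-04 m)² = 1.385e-07 m²
R₍20₎ = ρL/A = (1.71×10^-8)(484)/(1.385e-07) = 59.74 Ω
R₍142₎ = R₍20₎(1 + αΔT) = 59.74 × (1 + 0.0037×122) = 86.7 Ω
V = IR = 13.3 × 86.7 = 1150 V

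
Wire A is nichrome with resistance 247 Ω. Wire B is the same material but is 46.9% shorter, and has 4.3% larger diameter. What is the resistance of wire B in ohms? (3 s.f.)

121 Ω

R ∝ L/d², so R_B/R_A = (1 − 46.9/100) × (1 + 4.3/100)⁻²
= 0.531 × 0.9193 = 0.4881
R_B = 0.4881 × 247 = 121 Ω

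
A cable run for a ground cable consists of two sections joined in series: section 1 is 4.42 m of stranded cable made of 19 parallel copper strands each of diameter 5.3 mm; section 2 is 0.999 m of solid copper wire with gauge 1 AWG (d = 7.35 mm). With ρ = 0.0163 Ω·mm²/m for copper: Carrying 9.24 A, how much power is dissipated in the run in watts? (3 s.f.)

ρ = 0.0163 Ω·mm²/m = 1.63×10^-8 Ω·m
Section 1: A_strand = π(2.6500e-03)² = 2.206e-05 m²; R₁ = ρL/(N·A_s) = (1.63×10^-8)(4.42)/(19×2.206e-05) = 1.719×10^-4 Ω
Section 2: A = π(7.35/2 mm)² = π(3.6750e-03 m)² = 4.243e-05 m²
R₂ = (1.63×10^-8)(0.999)/(4.243e-05) = 3.838×10^-4 Ω
R = R₁ + R₂ = 5.557×10^-4 Ω
P = I²R = (9.24)² × 5.557×10^-4 = 0.0474 W

0.0474 W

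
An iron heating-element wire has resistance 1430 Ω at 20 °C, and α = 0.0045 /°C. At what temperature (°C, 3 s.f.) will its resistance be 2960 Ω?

R = R₀(1 + α(T − T₀)) ⇒ T = T₀ + (R/R₀ − 1)/α
T = 20 + (2960/1430 − 1)/0.0045 = 20 + (1.07)/0.0045 = 258 °C

258 °C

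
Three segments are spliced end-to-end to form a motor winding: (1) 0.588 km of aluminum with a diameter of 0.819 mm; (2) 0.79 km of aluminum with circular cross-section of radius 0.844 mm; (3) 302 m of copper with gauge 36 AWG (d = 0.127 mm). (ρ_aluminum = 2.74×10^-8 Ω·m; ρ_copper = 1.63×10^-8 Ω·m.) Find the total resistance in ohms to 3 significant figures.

429 Ω

Seg 1: A = π(d/2)² = π(4.0950e-04 m)² = 5.268e-07 m²
R_1 = (2.74×10^-8)(588)/(5.268e-07) = 30.58 Ω
Seg 2: A = πr² = π(8.4400e-04 m)² = 2.238e-06 m²
R_2 = (2.74×10^-8)(790)/(2.238e-06) = 9.673 Ω
Seg 3: A = π(0.127/2 mm)² = π(6.3500e-05 m)² = 1.267e-08 m²
R_3 = (1.63×10^-8)(302)/(1.267e-08) = 388.6 Ω
R_total = R_1 + R_2 + R_3 = 429 Ω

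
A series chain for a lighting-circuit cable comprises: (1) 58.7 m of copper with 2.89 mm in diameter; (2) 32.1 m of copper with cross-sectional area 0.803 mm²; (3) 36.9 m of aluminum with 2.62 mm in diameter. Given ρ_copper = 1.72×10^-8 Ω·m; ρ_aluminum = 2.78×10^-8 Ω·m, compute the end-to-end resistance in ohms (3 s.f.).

1.03 Ω

Seg 1: A = π(d/2)² = π(1.4450e-03 m)² = 6.560e-06 m²
R_1 = (1.72×10^-8)(58.7)/(6.560e-06) = 0.1539 Ω
Seg 2: A = 0.803 mm² = 8.030e-07 m²
R_2 = (1.72×10^-8)(32.1)/(8.030e-07) = 0.6876 Ω
Seg 3: A = π(d/2)² = π(1.3100e-03 m)² = 5.391e-06 m²
R_3 = (2.78×10^-8)(36.9)/(5.391e-06) = 0.1903 Ω
R_total = R_1 + R_2 + R_3 = 1.03 Ω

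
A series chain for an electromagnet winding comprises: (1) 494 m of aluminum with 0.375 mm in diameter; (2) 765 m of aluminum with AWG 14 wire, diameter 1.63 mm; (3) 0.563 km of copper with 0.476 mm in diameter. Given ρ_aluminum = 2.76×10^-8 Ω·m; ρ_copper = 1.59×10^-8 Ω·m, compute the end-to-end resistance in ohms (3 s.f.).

Seg 1: A = π(d/2)² = π(1.8750e-04 m)² = 1.104e-07 m²
R_1 = (2.76×10^-8)(494)/(1.104e-07) = 123.4 Ω
Seg 2: A = π(1.63/2 mm)² = π(8.1500e-04 m)² = 2.087e-06 m²
R_2 = (2.76×10^-8)(765)/(2.087e-06) = 10.12 Ω
Seg 3: A = π(d/2)² = π(2.3800e-04 m)² = 1.780e-07 m²
R_3 = (1.59×10^-8)(563)/(1.780e-07) = 50.3 Ω
R_total = R_1 + R_2 + R_3 = 184 Ω

184 Ω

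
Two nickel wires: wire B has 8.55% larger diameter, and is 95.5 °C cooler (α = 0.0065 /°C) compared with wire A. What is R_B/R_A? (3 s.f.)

0.322

R ∝ ρL/d² with ρ ∝ (1+αΔT), so R_B/R_A = (1 + 8.55/100)⁻² × (1 − 0.0065×95.5)
= 0.8487 × 0.3792 = 0.322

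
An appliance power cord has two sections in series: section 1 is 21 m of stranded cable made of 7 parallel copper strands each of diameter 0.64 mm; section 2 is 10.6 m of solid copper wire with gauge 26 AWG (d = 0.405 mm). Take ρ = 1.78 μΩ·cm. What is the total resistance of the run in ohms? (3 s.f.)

1.63 Ω

ρ = 1.78 μΩ·cm = 1.78×10^-8 Ω·m
Section 1: A_strand = π(3.2000e-04)² = 3.217e-07 m²; R₁ = ρL/(N·A_s) = (1.78×10^-8)(21)/(7×3.217e-07) = 0.166 Ω
Section 2: A = π(0.405/2 mm)² = π(2.0250e-04 m)² = 1.288e-07 m²
R₂ = (1.78×10^-8)(10.6)/(1.288e-07) = 1.465 Ω
R = R₁ + R₂ = 1.63 Ω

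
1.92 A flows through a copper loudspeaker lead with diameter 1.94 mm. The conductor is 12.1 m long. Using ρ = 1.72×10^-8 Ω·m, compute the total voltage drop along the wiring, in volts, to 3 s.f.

0.135 V

A = π(d/2)² = π(9.7000e-04 m)² = 2.956e-06 m²
R = ρL/A = (1.72×10^-8)(12.1)/(2.956e-06) = 0.07041 Ω
V = IR = 1.92 × 0.07041 = 0.135 V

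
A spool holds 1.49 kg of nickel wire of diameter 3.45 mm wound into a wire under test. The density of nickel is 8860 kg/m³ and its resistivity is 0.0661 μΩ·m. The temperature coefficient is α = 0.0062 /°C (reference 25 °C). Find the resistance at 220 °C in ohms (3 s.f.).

ρ = 0.0661 μΩ·m = 6.61×10^-8 Ω·m
A = π(d/2)² = π(1.7250e-03 m)² = 9.3482e-06 m²
L = m/(density·A) = 1.49/(8860×9.3482e-06) = 17.99 m
R = ρL/A = (6.61×10^-8)(17.99)/(9.3482e-06) = 0.1272 Ω
R(220 °C) = 0.1272 × (1 + 0.0062×195) = 0.281 Ω

0.281 Ω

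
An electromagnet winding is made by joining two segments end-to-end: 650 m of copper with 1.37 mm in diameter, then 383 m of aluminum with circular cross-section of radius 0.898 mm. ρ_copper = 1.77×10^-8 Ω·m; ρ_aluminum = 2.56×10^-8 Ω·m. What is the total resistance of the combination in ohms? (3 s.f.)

11.7 Ω

Segment 1: A = π(d/2)² = π(6.8500e-04 m)² = 1.474e-06 m²
R₁ = ρL/A = (1.77×10^-8)(650)/(1.474e-06) = 7.805 Ω
Segment 2: A = πr² = π(8.9800e-04 m)² = 2.533e-06 m²
R₂ = (2.56×10^-8)(383)/(2.533e-06) = 3.87 Ω
R = R₁ + R₂ = 11.7 Ω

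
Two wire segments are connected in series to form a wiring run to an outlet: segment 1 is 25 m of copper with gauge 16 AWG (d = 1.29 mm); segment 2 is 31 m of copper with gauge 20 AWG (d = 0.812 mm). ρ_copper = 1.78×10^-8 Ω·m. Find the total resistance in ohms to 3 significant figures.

Segment 1: A = π(1.29/2 mm)² = π(6.4500e-04 m)² = 1.307e-06 m²
R₁ = ρL/A = (1.78×10^-8)(25)/(1.307e-06) = 0.3405 Ω
Segment 2: A = π(0.812/2 mm)² = π(4.0600e-04 m)² = 5.178e-07 m²
R₂ = (1.78×10^-8)(31)/(5.178e-07) = 1.066 Ω
R = R₁ + R₂ = 1.41 Ω

1.41 Ω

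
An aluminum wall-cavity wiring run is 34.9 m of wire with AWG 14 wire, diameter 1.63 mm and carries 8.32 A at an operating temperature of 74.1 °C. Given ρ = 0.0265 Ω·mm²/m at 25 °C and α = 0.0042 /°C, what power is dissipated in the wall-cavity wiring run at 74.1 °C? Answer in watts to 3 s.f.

37.0 W

ρ = 0.0265 Ω·mm²/m = 2.65×10^-8 Ω·m
A = π(1.63/2 mm)² = π(8.1500e-04 m)² = 2.087e-06 m²
R₍25₎ = ρL/A = (2.65×10^-8)(34.9)/(2.087e-06) = 0.4432 Ω
R₍74.1₎ = R₍25₎(1 + αΔT) = 0.4432 × (1 + 0.0042×49.1) = 0.5346 Ω
P = I²R = (8.32)² × 0.5346 = 37.0 W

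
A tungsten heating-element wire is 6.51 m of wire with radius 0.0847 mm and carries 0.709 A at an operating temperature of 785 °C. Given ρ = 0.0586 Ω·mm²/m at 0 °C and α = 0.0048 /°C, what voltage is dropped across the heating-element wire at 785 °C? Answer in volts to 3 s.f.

ρ = 0.0586 Ω·mm²/m = 5.86×10^-8 Ω·m
A = πr² = π(8.4700e-05 m)² = 2.254e-08 m²
R₍0₎ = ρL/A = (5.86×10^-8)(6.51)/(2.254e-08) = 16.93 Ω
R₍785₎ = R₍0₎(1 + αΔT) = 16.93 × (1 + 0.0048×785) = 80.7 Ω
V = IR = 0.709 × 80.7 = 57.2 V

57.2 V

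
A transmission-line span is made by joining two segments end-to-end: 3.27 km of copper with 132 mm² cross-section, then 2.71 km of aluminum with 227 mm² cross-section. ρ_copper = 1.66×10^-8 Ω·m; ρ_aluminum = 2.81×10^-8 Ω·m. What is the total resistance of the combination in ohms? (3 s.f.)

0.747 Ω

Segment 1: A = 132 mm² = 1.320e-04 m²
R₁ = ρL/A = (1.66×10^-8)(3270)/(1.320e-04) = 0.4112 Ω
Segment 2: A = 227 mm² = 2.270e-04 m²
R₂ = (2.81×10^-8)(2710)/(2.270e-04) = 0.3355 Ω
R = R₁ + R₂ = 0.747 Ω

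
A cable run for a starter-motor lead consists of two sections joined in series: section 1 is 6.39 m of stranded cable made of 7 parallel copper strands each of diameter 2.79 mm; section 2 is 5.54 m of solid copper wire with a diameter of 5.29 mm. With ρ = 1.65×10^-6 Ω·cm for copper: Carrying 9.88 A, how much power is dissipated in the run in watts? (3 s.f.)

0.646 W

ρ = 1.65×10^-6 Ω·cm = 1.65×10^-8 Ω·m
Section 1: A_strand = π(1.3950e-03)² = 6.114e-06 m²; R₁ = ρL/(N·A_s) = (1.65×10^-8)(6.39)/(7×6.114e-06) = 0.002464 Ω
Section 2: A = π(d/2)² = π(2.6450e-03 m)² = 2.198e-05 m²
R₂ = (1.65×10^-8)(5.54)/(2.198e-05) = 0.004159 Ω
R = R₁ + R₂ = 0.006623 Ω
P = I²R = (9.88)² × 0.006623 = 0.646 W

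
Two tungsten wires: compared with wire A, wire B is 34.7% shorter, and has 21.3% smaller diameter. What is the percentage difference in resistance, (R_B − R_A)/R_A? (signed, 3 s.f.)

R ∝ L/d², so R_B/R_A = (1 − 34.7/100) × (1 − 21.3/100)⁻²
= 0.653 × 1.615 = 1.054
(R_B − R_A)/R_A = 1.054 − 1 = 5.43%

5.43%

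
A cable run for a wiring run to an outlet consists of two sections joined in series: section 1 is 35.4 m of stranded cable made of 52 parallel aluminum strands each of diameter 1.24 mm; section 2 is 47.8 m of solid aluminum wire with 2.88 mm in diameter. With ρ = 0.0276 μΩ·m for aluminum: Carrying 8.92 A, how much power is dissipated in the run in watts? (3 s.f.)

ρ = 0.0276 μΩ·m = 2.76×10^-8 Ω·m
Section 1: A_strand = π(6.2000e-04)² = 1.208e-06 m²; R₁ = ρL/(N·A_s) = (2.76×10^-8)(35.4)/(52×1.208e-06) = 0.01556 Ω
Section 2: A = π(d/2)² = π(1.4400e-03 m)² = 6.514e-06 m²
R₂ = (2.76×10^-8)(47.8)/(6.514e-06) = 0.2025 Ω
R = R₁ + R₂ = 0.2181 Ω
P = I²R = (8.92)² × 0.2181 = 17.4 W

17.4 W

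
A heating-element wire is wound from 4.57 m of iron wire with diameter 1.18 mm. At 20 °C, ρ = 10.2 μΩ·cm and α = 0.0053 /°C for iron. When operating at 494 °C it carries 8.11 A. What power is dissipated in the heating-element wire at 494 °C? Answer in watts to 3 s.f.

ρ = 10.2 μΩ·cm = 1.02×10^-7 Ω·m
A = π(d/2)² = π(5.9000e-04 m)² = 1.094e-06 m²
R₍20₎ = ρL/A = (1.02×10^-7)(4.57)/(1.094e-06) = 0.4262 Ω
R₍494₎ = R₍20₎(1 + αΔT) = 0.4262 × (1 + 0.0053×474) = 1.497 Ω
P = I²R = (8.11)² × 1.497 = 98.5 W

98.5 W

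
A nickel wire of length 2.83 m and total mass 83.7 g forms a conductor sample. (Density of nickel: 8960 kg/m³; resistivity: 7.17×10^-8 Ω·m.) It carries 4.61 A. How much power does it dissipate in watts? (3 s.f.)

A = m/(density·L) = 0.0837/(8960×2.83) = 3.3009e-06 m²
R = ρL/A = (7.17×10^-8)(2.83)/(3.3009e-06) = 0.06147 Ω
P = I²R = (4.61)² × 0.06147 = 1.31 W

1.31 W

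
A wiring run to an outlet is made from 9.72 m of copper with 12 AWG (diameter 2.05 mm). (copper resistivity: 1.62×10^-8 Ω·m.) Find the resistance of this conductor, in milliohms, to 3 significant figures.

47.7 mΩ

A = π(2.05/2 mm)² = π(1.0250e-03 m)² = 3.301e-06 m²
R = ρL/A = (1.62×10^-8)(9.72 m)/(3.301e-06 m²) = 47.7 mΩ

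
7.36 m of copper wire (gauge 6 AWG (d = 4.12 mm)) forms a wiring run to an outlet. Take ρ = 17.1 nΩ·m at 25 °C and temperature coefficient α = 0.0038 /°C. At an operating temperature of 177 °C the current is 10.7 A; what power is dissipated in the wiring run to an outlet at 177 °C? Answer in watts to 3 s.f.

1.71 W

ρ = 17.1 nΩ·m = 1.71×10^-8 Ω·m
A = π(4.12/2 mm)² = π(2.0600e-03 m)² = 1.333e-05 m²
R₍25₎ = ρL/A = (1.71×10^-8)(7.36)/(1.333e-05) = 0.00944 Ω
R₍177₎ = R₍25₎(1 + αΔT) = 0.00944 × (1 + 0.0038×152) = 0.01489 Ω
P = I²R = (10.7)² × 0.01489 = 1.71 W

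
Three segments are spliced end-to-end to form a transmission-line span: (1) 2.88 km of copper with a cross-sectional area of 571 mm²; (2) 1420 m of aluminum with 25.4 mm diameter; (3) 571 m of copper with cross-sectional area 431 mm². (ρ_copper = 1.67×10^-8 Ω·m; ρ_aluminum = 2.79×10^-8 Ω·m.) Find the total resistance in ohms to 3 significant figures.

Seg 1: A = 571 mm² = 5.710e-04 m²
R_1 = (1.67×10^-8)(2880)/(5.710e-04) = 0.08423 Ω
Seg 2: A = π(d/2)² = π(1.2700e-02 m)² = 5.067e-04 m²
R_2 = (2.79×10^-8)(1420)/(5.067e-04) = 0.07819 Ω
Seg 3: A = 431 mm² = 4.310e-04 m²
R_3 = (1.67×10^-8)(571)/(4.310e-04) = 0.02212 Ω
R_total = R_1 + R_2 + R_3 = 0.185 Ω

0.185 Ω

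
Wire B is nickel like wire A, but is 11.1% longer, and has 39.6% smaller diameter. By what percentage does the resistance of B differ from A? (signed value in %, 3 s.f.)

R ∝ L/d², so R_B/R_A = (1 + 11.1/100) × (1 − 39.6/100)⁻²
= 1.111 × 2.741 = 3.045
(R_B − R_A)/R_A = 3.045 − 1 = 205%

205%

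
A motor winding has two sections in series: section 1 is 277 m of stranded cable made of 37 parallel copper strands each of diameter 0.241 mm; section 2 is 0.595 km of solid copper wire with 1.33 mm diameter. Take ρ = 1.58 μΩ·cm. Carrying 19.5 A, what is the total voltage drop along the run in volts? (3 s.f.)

ρ = 1.58 μΩ·cm = 1.58×10^-8 Ω·m
Section 1: A_strand = π(1.2050e-04)² = 4.562e-08 m²; R₁ = ρL/(N·A_s) = (1.58×10^-8)(277)/(37×4.562e-08) = 2.593 Ω
Section 2: A = π(d/2)² = π(6.6500e-04 m)² = 1.389e-06 m²
R₂ = (1.58×10^-8)(595)/(1.389e-06) = 6.767 Ω
R = R₁ + R₂ = 9.36 Ω
V = IR = 19.5 × 9.36 = 183 V

183 V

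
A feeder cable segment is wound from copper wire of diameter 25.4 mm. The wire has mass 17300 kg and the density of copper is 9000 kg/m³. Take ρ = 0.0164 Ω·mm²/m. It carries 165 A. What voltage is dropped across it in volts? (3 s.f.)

ρ = 0.0164 Ω·mm²/m = 1.64×10^-8 Ω·m
A = π(d/2)² = π(1.2700e-02 m)² = 5.0671e-04 m²
L = m/(density·A) = 17300/(9000×5.0671e-04) = 3794 m
R = ρL/A = (1.64×10^-8)(3794)/(5.0671e-04) = 0.1228 Ω
V = IR = 165 × 0.1228 = 20.3 V

20.3 V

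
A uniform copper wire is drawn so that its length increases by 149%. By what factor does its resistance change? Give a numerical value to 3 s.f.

k = 1 + 149/100 = 2.49; volume constant ⇒ A' = A/k, so R' = k²R.
Factor = 6.20

6.20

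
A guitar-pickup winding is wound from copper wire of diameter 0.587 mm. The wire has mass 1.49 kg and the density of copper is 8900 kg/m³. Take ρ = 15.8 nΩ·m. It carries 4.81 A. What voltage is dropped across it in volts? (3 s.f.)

174 V

ρ = 15.8 nΩ·m = 1.58×10^-8 Ω·m
A = π(d/2)² = π(2.9350e-04 m)² = 2.7062e-07 m²
L = m/(density·A) = 1.49/(8900×2.7062e-07) = 618.6 m
R = ρL/A = (1.58×10^-8)(618.6)/(2.7062e-07) = 36.12 Ω
V = IR = 4.81 × 36.12 = 174 V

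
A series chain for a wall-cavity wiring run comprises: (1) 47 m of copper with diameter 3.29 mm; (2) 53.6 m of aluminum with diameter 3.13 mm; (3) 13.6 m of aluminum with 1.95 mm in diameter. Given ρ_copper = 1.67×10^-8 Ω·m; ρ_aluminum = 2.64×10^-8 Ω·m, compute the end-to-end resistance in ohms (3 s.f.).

0.396 Ω

Seg 1: A = π(d/2)² = π(1.6450e-03 m)² = 8.501e-06 m²
R_1 = (1.67×10^-8)(47)/(8.501e-06) = 0.09233 Ω
Seg 2: A = π(d/2)² = π(1.5650e-03 m)² = 7.694e-06 m²
R_2 = (2.64×10^-8)(53.6)/(7.694e-06) = 0.1839 Ω
Seg 3: A = π(d/2)² = π(9.7500e-04 m)² = 2.986e-06 m²
R_3 = (2.64×10^-8)(13.6)/(2.986e-06) = 0.1202 Ω
R_total = R_1 + R_2 + R_3 = 0.396 Ω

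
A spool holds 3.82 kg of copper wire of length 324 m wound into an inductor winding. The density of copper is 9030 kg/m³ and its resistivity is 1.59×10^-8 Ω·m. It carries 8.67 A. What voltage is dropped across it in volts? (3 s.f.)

34.2 V

A = m/(density·L) = 3.82/(9030×324) = 1.3057e-06 m²
R = ρL/A = (1.59×10^-8)(324)/(1.3057e-06) = 3.946 Ω
V = IR = 8.67 × 3.946 = 34.2 V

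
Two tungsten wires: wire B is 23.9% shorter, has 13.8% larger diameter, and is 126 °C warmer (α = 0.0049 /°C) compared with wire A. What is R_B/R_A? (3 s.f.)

0.950

R ∝ ρL/d² with ρ ∝ (1+αΔT), so R_B/R_A = (1 − 23.9/100) × (1 + 13.8/100)⁻² × (1 + 0.0049×126)
= 0.761 × 0.7722 × 1.617 = 0.950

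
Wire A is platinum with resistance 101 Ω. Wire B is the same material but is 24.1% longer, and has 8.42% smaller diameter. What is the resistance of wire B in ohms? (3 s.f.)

149 Ω

R ∝ L/d², so R_B/R_A = (1 + 24.1/100) × (1 − 8.42/100)⁻²
= 1.241 × 1.192 = 1.48
R_B = 1.48 × 101 = 149 Ω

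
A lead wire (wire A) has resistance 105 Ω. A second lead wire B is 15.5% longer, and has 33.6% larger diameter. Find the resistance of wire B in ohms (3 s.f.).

67.9 Ω

R ∝ L/d², so R_B/R_A = (1 + 15.5/100) × (1 + 33.6/100)⁻²
= 1.155 × 0.5603 = 0.6471
R_B = 0.6471 × 105 = 67.9 Ω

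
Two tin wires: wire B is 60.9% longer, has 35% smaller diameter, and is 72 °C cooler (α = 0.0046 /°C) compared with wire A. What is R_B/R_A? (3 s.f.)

R ∝ ρL/d² with ρ ∝ (1+αΔT), so R_B/R_A = (1 + 60.9/100) × (1 − 35/100)⁻² × (1 − 0.0046×72)
= 1.609 × 2.367 × 0.6688 = 2.55

2.55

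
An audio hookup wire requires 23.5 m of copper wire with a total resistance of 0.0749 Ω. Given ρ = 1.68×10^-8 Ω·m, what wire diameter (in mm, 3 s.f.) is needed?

A = ρL/R = (1.68×10^-8)(23.5)/(0.0749) = 5.271e-06 m²
d = 2√(A/π) = 2.591e-03 m = 2.59 mm

2.59 mm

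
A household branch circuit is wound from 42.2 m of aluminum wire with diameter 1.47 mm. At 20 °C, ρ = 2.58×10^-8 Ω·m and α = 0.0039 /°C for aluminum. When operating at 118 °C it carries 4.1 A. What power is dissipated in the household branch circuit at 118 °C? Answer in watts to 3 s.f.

A = π(d/2)² = π(7.3500e-04 m)² = 1.697e-06 m²
R₍20₎ = ρL/A = (2.58×10^-8)(42.2)/(1.697e-06) = 0.6415 Ω
R₍118₎ = R₍20₎(1 + αΔT) = 0.6415 × (1 + 0.0039×98) = 0.8867 Ω
P = I²R = (4.1)² × 0.8867 = 14.9 W

14.9 W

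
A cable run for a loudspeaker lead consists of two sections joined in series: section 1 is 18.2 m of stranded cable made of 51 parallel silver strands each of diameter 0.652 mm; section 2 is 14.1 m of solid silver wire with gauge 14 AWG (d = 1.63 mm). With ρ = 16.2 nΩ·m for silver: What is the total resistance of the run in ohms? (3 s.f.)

ρ = 16.2 nΩ·m = 1.62×10^-8 Ω·m
Section 1: A_strand = π(3.2600e-04)² = 3.339e-07 m²; R₁ = ρL/(N·A_s) = (1.62×10^-8)(18.2)/(51×3.339e-07) = 0.01732 Ω
Section 2: A = π(1.63/2 mm)² = π(8.1500e-04 m)² = 2.087e-06 m²
R₂ = (1.62×10^-8)(14.1)/(2.087e-06) = 0.1095 Ω
R = R₁ + R₂ = 0.127 Ω

0.127 Ω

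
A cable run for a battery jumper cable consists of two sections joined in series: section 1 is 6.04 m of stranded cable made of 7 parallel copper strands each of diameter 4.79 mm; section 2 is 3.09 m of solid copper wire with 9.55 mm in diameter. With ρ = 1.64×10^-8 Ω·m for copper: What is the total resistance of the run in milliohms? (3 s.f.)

1.49 mΩ

Section 1: A_strand = π(2.3950e-03)² = 1.802e-05 m²; R₁ = ρL/(N·A_s) = (1.64×10^-8)(6.04)/(7×1.802e-05) = 7.853×10^-4 Ω
Section 2: A = π(d/2)² = π(4.7750e-03 m)² = 7.163e-05 m²
R₂ = (1.64×10^-8)(3.09)/(7.163e-05) = 7.075×10^-4 Ω
R = R₁ + R₂ = 1.49 mΩ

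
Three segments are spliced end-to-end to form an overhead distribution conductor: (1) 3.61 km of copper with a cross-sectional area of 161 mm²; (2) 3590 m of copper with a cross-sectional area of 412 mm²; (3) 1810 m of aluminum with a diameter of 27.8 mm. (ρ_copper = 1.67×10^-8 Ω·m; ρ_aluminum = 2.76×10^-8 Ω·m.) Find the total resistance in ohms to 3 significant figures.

Seg 1: A = 161 mm² = 1.610e-04 m²
R_1 = (1.67×10^-8)(3610)/(1.610e-04) = 0.3745 Ω
Seg 2: A = 412 mm² = 4.120e-04 m²
R_2 = (1.67×10^-8)(3590)/(4.120e-04) = 0.1455 Ω
Seg 3: A = π(d/2)² = π(1.3900e-02 m)² = 6.070e-04 m²
R_3 = (2.76×10^-8)(1810)/(6.070e-04) = 0.0823 Ω
R_total = R_1 + R_2 + R_3 = 0.602 Ω

0.602 Ω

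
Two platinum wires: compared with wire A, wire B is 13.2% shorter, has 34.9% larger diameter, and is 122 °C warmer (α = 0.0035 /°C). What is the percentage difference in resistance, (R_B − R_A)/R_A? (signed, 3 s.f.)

-31.9%

R ∝ ρL/d² with ρ ∝ (1+αΔT), so R_B/R_A = (1 − 13.2/100) × (1 + 34.9/100)⁻² × (1 + 0.0035×122)
= 0.868 × 0.5495 × 1.427 = 0.6806
(R_B − R_A)/R_A = 0.6806 − 1 = -31.9%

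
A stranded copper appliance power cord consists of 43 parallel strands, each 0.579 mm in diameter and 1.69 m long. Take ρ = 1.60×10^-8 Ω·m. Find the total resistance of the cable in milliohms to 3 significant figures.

2.39 mΩ

A_strand = π(2.8950e-04 m)² = 2.633e-07 m²
R_strand = ρL/A = (1.60×10^-8)(1.69)/(2.633e-07) = 0.1027 Ω
R_total = R_strand/N = 0.1027/43 = 2.39 mΩ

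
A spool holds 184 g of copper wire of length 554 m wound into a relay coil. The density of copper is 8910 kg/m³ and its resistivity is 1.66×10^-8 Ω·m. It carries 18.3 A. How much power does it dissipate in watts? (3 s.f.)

A = m/(density·L) = 0.184/(8910×554) = 3.7276e-08 m²
R = ρL/A = (1.66×10^-8)(554)/(3.7276e-08) = 246.7 Ω
P = I²R = (18.3)² × 246.7 = 82600 W

82600 W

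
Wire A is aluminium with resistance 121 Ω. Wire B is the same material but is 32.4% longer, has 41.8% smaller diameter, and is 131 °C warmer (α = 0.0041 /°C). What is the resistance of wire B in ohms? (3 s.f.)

727 Ω

R ∝ ρL/d² with ρ ∝ (1+αΔT), so R_B/R_A = (1 + 32.4/100) × (1 − 41.8/100)⁻² × (1 + 0.0041×131)
= 1.324 × 2.952 × 1.537 = 6.008
R_B = 6.008 × 121 = 727 Ω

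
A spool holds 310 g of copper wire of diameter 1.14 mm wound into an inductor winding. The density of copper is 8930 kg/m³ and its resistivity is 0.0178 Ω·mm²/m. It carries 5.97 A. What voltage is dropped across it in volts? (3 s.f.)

ρ = 0.0178 Ω·mm²/m = 1.78×10^-8 Ω·m
A = π(d/2)² = π(5.7000e-04 m)² = 1.0207e-06 m²
L = m/(density·A) = 0.31/(8930×1.0207e-06) = 34.01 m
R = ρL/A = (1.78×10^-8)(34.01)/(1.0207e-06) = 0.5931 Ω
V = IR = 5.97 × 0.5931 = 3.54 V

3.54 V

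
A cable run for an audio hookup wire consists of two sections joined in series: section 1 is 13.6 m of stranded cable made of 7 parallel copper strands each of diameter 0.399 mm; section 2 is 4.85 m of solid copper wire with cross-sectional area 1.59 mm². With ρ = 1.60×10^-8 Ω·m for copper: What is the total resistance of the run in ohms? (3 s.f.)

Section 1: A_strand = π(1.9950e-04)² = 1.250e-07 m²; R₁ = ρL/(N·A_s) = (1.60×10^-8)(13.6)/(7×1.250e-07) = 0.2486 Ω
Section 2: A = 1.59 mm² = 1.590e-06 m²
R₂ = (1.60×10^-8)(4.85)/(1.590e-06) = 0.04881 Ω
R = R₁ + R₂ = 0.297 Ω

0.297 Ω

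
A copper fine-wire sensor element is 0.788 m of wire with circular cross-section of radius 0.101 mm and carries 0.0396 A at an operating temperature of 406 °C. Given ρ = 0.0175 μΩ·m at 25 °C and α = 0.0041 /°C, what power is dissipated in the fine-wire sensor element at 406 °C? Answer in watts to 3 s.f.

ρ = 0.0175 μΩ·m = 1.75×10^-8 Ω·m
A = πr² = π(1.0100e-04 m)² = 3.205e-08 m²
R₍25₎ = ρL/A = (1.75×10^-8)(0.788)/(3.205e-08) = 0.4303 Ω
R₍406₎ = R₍25₎(1 + αΔT) = 0.4303 × (1 + 0.0041×381) = 1.102 Ω
P = I²R = (0.0396)² × 1.102 = 0.00173 W

0.00173 W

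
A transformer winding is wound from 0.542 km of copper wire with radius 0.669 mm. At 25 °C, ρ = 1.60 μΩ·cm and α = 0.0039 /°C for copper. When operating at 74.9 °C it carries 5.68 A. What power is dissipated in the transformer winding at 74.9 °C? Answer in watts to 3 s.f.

238 W

ρ = 1.60 μΩ·cm = 1.60×10^-8 Ω·m
A = πr² = π(6.6900e-04 m)² = 1.406e-06 m²
R₍25₎ = ρL/A = (1.60×10^-8)(542)/(1.406e-06) = 6.168 Ω
R₍74.9₎ = R₍25₎(1 + αΔT) = 6.168 × (1 + 0.0039×49.9) = 7.368 Ω
P = I²R = (5.68)² × 7.368 = 238 W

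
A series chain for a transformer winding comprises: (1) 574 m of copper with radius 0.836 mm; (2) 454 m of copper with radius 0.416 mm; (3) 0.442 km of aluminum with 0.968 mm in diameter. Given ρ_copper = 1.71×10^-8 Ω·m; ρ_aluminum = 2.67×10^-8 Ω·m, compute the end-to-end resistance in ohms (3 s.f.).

34.8 Ω

Seg 1: A = πr² = π(8.3600e-04 m)² = 2.196e-06 m²
R_1 = (1.71×10^-8)(574)/(2.196e-06) = 4.47 Ω
Seg 2: A = πr² = π(4.1600e-04 m)² = 5.437e-07 m²
R_2 = (1.71×10^-8)(454)/(5.437e-07) = 14.28 Ω
Seg 3: A = π(d/2)² = π(4.8400e-04 m)² = 7.359e-07 m²
R_3 = (2.67×10^-8)(442)/(7.359e-07) = 16.04 Ω
R_total = R_1 + R_2 + R_3 = 34.8 Ω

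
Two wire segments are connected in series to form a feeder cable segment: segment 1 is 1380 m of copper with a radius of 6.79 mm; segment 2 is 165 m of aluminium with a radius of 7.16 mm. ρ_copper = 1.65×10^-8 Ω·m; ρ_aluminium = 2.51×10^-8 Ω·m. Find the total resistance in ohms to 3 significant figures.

0.183 Ω

Segment 1: A = πr² = π(6.7900e-03 m)² = 1.448e-04 m²
R₁ = ρL/A = (1.65×10^-8)(1380)/(1.448e-04) = 0.1572 Ω
Segment 2: A = πr² = π(7.1600e-03 m)² = 1.611e-04 m²
R₂ = (2.51×10^-8)(165)/(1.611e-04) = 0.02571 Ω
R = R₁ + R₂ = 0.183 Ω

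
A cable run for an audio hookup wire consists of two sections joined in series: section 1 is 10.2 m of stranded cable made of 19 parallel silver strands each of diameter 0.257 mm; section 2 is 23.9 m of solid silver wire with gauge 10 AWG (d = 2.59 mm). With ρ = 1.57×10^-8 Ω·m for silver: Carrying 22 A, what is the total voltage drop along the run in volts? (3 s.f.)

5.14 V

Section 1: A_strand = π(1.2850e-04)² = 5.187e-08 m²; R₁ = ρL/(N·A_s) = (1.57×10^-8)(10.2)/(19×5.187e-08) = 0.1625 Ω
Section 2: A = π(2.59/2 mm)² = π(1.2950e-03 m)² = 5.269e-06 m²
R₂ = (1.57×10^-8)(23.9)/(5.269e-06) = 0.07122 Ω
R = R₁ + R₂ = 0.2337 Ω
V = IR = 22 × 0.2337 = 5.14 V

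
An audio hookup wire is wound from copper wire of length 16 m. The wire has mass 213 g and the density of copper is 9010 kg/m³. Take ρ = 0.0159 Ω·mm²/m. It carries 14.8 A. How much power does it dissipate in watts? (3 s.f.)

ρ = 0.0159 Ω·mm²/m = 1.59×10^-8 Ω·m
A = m/(density·L) = 0.213/(9010×16) = 1.4775e-06 m²
R = ρL/A = (1.59×10^-8)(16)/(1.4775e-06) = 0.1722 Ω
P = I²R = (14.8)² × 0.1722 = 37.7 W

37.7 W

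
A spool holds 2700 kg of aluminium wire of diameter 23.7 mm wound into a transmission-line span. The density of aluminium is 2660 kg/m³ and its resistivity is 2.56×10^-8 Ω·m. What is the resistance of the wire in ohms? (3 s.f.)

A = π(d/2)² = π(1.1850e-02 m)² = 4.4115e-04 m²
L = m/(density·A) = 2700/(2660×4.4115e-04) = 2301 m
R = ρL/A = (2.56×10^-8)(2301)/(4.4115e-04) = 0.134 Ω

0.134 Ω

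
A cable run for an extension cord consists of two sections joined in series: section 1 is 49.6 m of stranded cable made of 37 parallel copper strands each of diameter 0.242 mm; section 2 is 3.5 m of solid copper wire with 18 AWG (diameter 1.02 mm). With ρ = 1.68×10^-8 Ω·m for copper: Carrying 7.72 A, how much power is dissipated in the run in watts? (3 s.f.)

33.5 W

Section 1: A_strand = π(1.2100e-04)² = 4.600e-08 m²; R₁ = ρL/(N·A_s) = (1.68×10^-8)(49.6)/(37×4.600e-08) = 0.4896 Ω
Section 2: A = π(1.02/2 mm)² = π(5.1000e-04 m)² = 8.171e-07 m²
R₂ = (1.68×10^-8)(3.5)/(8.171e-07) = 0.07196 Ω
R = R₁ + R₂ = 0.5616 Ω
P = I²R = (7.72)² × 0.5616 = 33.5 W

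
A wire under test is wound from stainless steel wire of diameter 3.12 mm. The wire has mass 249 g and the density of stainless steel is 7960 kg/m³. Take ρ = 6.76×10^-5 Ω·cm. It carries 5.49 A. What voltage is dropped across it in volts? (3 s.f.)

ρ = 6.76×10^-5 Ω·cm = 6.76×10^-7 Ω·m
A = π(d/2)² = π(1.5600e-03 m)² = 7.6454e-06 m²
L = m/(density·A) = 0.249/(7960×7.6454e-06) = 4.092 m
R = ρL/A = (6.76×10^-7)(4.092)/(7.6454e-06) = 0.3618 Ω
V = IR = 5.49 × 0.3618 = 1.99 V

1.99 V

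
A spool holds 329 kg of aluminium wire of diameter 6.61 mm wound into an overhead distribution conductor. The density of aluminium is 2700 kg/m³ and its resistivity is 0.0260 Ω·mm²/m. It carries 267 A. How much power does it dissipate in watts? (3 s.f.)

1.92×10^5 W

ρ = 0.0260 Ω·mm²/m = 2.60×10^-8 Ω·m
A = π(d/2)² = π(3.3050e-03 m)² = 3.4316e-05 m²
L = m/(density·A) = 329/(2700×3.4316e-05) = 3551 m
R = ρL/A = (2.60×10^-8)(3551)/(3.4316e-05) = 2.69 Ω
P = I²R = (267)² × 2.69 = 1.92×10^5 W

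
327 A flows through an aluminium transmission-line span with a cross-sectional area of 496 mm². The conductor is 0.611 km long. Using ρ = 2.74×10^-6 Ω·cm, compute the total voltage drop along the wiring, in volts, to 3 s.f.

11.0 V

ρ = 2.74×10^-6 Ω·cm = 2.74×10^-8 Ω·m
A = 496 mm² = 4.960e-04 m²
R = ρL/A = (2.74×10^-8)(611)/(4.960e-04) = 0.03375 Ω
V = IR = 327 × 0.03375 = 11.0 V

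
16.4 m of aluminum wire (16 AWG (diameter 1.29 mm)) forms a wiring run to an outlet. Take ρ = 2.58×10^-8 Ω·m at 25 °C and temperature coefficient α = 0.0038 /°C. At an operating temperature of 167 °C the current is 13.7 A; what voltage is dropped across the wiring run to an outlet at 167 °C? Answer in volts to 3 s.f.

A = π(1.29/2 mm)² = π(6.4500e-04 m)² = 1.307e-06 m²
R₍25₎ = ρL/A = (2.58×10^-8)(16.4)/(1.307e-06) = 0.3237 Ω
R₍167₎ = R₍25₎(1 + αΔT) = 0.3237 × (1 + 0.0038×142) = 0.4984 Ω
V = IR = 13.7 × 0.4984 = 6.83 V

6.83 V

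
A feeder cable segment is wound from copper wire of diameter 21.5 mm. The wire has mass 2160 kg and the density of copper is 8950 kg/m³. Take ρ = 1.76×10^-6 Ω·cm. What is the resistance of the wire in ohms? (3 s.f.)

ρ = 1.76×10^-6 Ω·cm = 1.76×10^-8 Ω·m
A = π(d/2)² = π(1.0750e-02 m)² = 3.6305e-04 m²
L = m/(density·A) = 2160/(8950×3.6305e-04) = 664.8 m
R = ρL/A = (1.76×10^-8)(664.8)/(3.6305e-04) = 0.0322 Ω

0.0322 Ω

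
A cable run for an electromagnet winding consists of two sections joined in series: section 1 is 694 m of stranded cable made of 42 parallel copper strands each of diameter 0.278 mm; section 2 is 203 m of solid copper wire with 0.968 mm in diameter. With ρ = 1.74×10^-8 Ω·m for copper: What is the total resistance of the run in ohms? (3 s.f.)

Section 1: A_strand = π(1.3900e-04)² = 6.070e-08 m²; R₁ = ρL/(N·A_s) = (1.74×10^-8)(694)/(42×6.070e-08) = 4.737 Ω
Section 2: A = π(d/2)² = π(4.8400e-04 m)² = 7.359e-07 m²
R₂ = (1.74×10^-8)(203)/(7.359e-07) = 4.8 Ω
R = R₁ + R₂ = 9.54 Ω

9.54 Ω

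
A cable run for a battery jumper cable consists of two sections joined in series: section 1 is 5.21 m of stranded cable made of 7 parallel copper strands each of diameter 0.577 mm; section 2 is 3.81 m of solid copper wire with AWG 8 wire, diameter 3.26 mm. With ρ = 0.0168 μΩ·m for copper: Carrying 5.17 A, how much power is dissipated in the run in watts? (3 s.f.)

1.48 W

ρ = 0.0168 μΩ·m = 1.68×10^-8 Ω·m
Section 1: A_strand = π(2.8850e-04)² = 2.615e-07 m²; R₁ = ρL/(N·A_s) = (1.68×10^-8)(5.21)/(7×2.615e-07) = 0.04782 Ω
Section 2: A = π(3.26/2 mm)² = π(1.6300e-03 m)² = 8.347e-06 m²
R₂ = (1.68×10^-8)(3.81)/(8.347e-06) = 0.007668 Ω
R = R₁ + R₂ = 0.05549 Ω
P = I²R = (5.17)² × 0.05549 = 1.48 W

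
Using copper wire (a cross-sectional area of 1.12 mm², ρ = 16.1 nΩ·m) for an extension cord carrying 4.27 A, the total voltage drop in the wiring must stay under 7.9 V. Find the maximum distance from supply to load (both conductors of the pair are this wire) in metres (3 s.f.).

ρ = 16.1 nΩ·m = 1.61×10^-8 Ω·m
A = 1.12 mm² = 1.120e-06 m²
L_max = V_max·A/(2·ρI) = (7.9)(1.120e-06)/(2×1.61×10^-8×4.27) = 64.4 m

64.4 m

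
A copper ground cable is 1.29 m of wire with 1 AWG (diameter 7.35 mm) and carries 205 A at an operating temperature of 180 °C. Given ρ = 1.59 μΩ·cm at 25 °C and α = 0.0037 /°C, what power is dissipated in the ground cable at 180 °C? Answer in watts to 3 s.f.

ρ = 1.59 μΩ·cm = 1.59×10^-8 Ω·m
A = π(7.35/2 mm)² = π(3.6750e-03 m)² = 4.243e-05 m²
R₍25₎ = ρL/A = (1.59×10^-8)(1.29)/(4.243e-05) = 4.834×10^-4 Ω
R₍180₎ = R₍25₎(1 + αΔT) = 4.834×10^-4 × (1 + 0.0037×155) = 7.607×10^-4 Ω
P = I²R = (205)² × 7.607×10^-4 = 32.0 W

32.0 W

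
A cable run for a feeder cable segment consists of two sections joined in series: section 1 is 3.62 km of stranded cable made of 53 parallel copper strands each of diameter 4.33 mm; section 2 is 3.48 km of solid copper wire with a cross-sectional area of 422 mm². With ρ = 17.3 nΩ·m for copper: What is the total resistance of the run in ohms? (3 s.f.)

ρ = 17.3 nΩ·m = 1.73×10^-8 Ω·m
Section 1: A_strand = π(2.1650e-03)² = 1.473e-05 m²; R₁ = ρL/(N·A_s) = (1.73×10^-8)(3620)/(53×1.473e-05) = 0.08024 Ω
Section 2: A = 422 mm² = 4.220e-04 m²
R₂ = (1.73×10^-8)(3480)/(4.220e-04) = 0.1427 Ω
R = R₁ + R₂ = 0.223 Ω

0.223 Ω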